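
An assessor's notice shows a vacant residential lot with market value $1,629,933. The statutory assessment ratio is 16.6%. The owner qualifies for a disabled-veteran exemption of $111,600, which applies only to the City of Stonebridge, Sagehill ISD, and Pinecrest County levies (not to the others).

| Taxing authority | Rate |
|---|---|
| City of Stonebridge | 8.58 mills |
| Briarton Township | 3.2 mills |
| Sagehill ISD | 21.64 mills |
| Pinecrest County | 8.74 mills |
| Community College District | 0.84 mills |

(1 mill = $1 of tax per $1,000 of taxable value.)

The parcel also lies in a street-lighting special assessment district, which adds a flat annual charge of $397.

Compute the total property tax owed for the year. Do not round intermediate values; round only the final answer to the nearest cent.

Assessed value = $1,629,933 × 0.166 = $270,568.878
City of Stonebridge: ($270,568.878 − $111,600) × 0.00858 = $158,968.878 × 0.00858 = $1,363.95297324
Briarton Township: $270,568.878 × 0.0032 = $865.8204096
Sagehill ISD: ($270,568.878 − $111,600) × 0.02164 = $158,968.878 × 0.02164 = $3,440.08651992
Pinecrest County: ($270,568.878 − $111,600) × 0.00874 = $158,968.878 × 0.00874 = $1,389.38799372
Community College District: $270,568.878 × 0.00084 = $227.27785752
Levies subtotal = $7,286.525754
Total = $7,286.525754 + $397 = $7,683.525754

$7,683.53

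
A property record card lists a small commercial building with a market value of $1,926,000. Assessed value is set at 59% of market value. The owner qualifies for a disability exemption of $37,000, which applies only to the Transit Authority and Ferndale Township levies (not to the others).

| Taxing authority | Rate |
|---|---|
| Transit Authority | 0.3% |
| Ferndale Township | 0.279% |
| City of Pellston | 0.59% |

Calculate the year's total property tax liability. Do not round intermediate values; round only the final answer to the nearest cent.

$13,069.58

Assessed value = $1,926,000 × 0.59 = $1,136,340
Transit Authority: ($1,136,340 − $37,000) × 0.003 = $1,099,340 × 0.003 = $3,298.02
Ferndale Township: ($1,136,340 − $37,000) × 0.00279 = $1,099,340 × 0.00279 = $3,067.1586
City of Pellston: $1,136,340 × 0.0059 = $6,704.406
Total = $13,069.5846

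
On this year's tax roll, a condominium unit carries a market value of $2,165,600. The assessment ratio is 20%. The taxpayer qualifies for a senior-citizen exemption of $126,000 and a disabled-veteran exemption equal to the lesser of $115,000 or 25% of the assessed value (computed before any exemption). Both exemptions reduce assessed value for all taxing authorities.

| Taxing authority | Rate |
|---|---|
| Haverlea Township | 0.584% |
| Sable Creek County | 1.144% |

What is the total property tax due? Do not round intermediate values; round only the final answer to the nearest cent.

Assessed value = $2,165,600 × 0.2 = $433,120
Disabled-veteran exemption = min($115,000, 25% × $433,120) = min($115,000, $108,280) = $108,280 (percentage binds)
Taxable value = $433,120 − $126,000 − $108,280 = $198,840
Haverlea Township: $198,840 × 0.00584 = $1,161.2256
Sable Creek County: $198,840 × 0.01144 = $2,274.7296
Total = $3,435.9552

$3,435.96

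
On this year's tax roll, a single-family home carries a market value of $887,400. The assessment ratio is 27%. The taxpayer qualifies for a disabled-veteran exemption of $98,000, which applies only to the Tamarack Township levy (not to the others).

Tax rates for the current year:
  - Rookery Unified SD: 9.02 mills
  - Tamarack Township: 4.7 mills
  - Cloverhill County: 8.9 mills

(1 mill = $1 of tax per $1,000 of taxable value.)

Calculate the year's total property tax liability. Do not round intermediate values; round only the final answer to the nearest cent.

Assessed value = $887,400 × 0.27 = $239,598
Rookery Unified SD: $239,598 × 0.00902 = $2,161.17396
Tamarack Township: ($239,598 − $98,000) × 0.0047 = $141,598 × 0.0047 = $665.5106
Cloverhill County: $239,598 × 0.0089 = $2,132.4222
Total = $4,959.10676

$4,959.11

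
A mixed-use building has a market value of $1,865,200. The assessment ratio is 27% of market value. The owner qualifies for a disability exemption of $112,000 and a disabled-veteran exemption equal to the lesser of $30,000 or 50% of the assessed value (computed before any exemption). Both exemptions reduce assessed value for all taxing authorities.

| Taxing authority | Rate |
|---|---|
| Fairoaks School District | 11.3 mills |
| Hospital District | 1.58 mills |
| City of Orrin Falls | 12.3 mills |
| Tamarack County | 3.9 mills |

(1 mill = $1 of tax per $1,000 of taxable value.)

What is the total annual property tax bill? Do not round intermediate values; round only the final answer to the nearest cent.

Assessed value = $1,865,200 × 0.27 = $503,604
Disabled-veteran exemption = min($30,000, 50% × $503,604) = min($30,000, $251,802) = $30,000 (dollar cap binds)
Taxable value = $503,604 − $112,000 − $30,000 = $361,604
Fairoaks School District: $361,604 × 0.0113 = $4,086.1252
Hospital District: $361,604 × 0.00158 = $571.33432
City of Orrin Falls: $361,604 × 0.0123 = $4,447.7292
Tamarack County: $361,604 × 0.0039 = $1,410.2556
Total = $10,515.44432

$10,515.44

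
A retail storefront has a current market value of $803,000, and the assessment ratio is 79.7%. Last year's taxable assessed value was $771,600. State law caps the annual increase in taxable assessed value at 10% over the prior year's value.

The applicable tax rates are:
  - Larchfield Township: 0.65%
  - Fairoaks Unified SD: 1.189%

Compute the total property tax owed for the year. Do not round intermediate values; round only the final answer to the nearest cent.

$11,769.43

Uncapped assessed value = $803,000 × 0.797 = $639,991
Cap limit = $771,600 × 1.1 = $848,760
Taxable assessed value = min($639,991, $848,760) = $639,991 (cap does not bind)
Larchfield Township: $639,991 × 0.0065 = $4,159.9415
Fairoaks Unified SD: $639,991 × 0.01189 = $7,609.49299
Total = $11,769.43449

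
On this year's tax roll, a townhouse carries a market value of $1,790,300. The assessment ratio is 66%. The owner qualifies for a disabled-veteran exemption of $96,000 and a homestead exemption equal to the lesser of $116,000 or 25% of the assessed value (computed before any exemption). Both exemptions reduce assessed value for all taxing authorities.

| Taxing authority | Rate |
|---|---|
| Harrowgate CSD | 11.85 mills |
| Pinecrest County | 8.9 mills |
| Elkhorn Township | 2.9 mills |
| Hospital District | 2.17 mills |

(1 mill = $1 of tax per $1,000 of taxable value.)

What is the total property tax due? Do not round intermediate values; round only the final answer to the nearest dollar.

Assessed value = $1,790,300 × 0.66 = $1,181,598
Homestead exemption = min($116,000, 25% × $1,181,598) = min($116,000, $295,399.5) = $116,000 (dollar cap binds)
Taxable value = $1,181,598 − $96,000 − $116,000 = $969,598
Harrowgate CSD: $969,598 × 0.01185 = $11,489.7363
Pinecrest County: $969,598 × 0.0089 = $8,629.4222
Elkhorn Township: $969,598 × 0.0029 = $2,811.8342
Hospital District: $969,598 × 0.00217 = $2,104.02766
Total = $25,035.02036

$25,035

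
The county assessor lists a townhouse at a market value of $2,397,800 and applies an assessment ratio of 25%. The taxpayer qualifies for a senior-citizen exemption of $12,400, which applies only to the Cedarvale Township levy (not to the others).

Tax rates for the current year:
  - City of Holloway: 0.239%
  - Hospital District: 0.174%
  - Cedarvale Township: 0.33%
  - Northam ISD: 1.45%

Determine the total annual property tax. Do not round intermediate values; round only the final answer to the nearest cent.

$13,105.02

Assessed value = $2,397,800 × 0.25 = $599,450
City of Holloway: $599,450 × 0.00239 = $1,432.6855
Hospital District: $599,450 × 0.00174 = $1,043.043
Cedarvale Township: ($599,450 − $12,400) × 0.0033 = $587,050 × 0.0033 = $1,937.265
Northam ISD: $599,450 × 0.0145 = $8,692.025
Total = $13,105.0185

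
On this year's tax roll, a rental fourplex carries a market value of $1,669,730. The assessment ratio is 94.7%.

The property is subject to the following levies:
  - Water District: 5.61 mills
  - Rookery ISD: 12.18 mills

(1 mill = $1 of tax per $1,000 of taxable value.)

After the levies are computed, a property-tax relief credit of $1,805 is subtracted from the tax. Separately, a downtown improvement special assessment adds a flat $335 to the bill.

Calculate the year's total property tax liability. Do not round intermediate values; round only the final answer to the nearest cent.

Assessed value = $1,669,730 × 0.947 = $1,581,234.31
Water District: $1,581,234.31 × 0.00561 = $8,870.7244791
Rookery ISD: $1,581,234.31 × 0.01218 = $19,259.4338958
Levies subtotal = $28,130.1583749
After credit = $28,130.1583749 − $1,805 = $26,325.1583749
Total = $26,325.1583749 + $335 = $26,660.1583749

$26,660.16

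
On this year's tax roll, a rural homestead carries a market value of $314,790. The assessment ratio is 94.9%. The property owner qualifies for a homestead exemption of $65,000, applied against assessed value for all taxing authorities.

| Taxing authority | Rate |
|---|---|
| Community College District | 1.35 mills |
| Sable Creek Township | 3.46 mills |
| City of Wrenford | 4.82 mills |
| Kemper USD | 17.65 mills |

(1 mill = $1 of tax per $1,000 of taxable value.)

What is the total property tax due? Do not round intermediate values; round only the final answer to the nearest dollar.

$6,376

Assessed value = $314,790 × 0.949 = $298,735.71
Taxable value = $298,735.71 − $65,000 = $233,735.71
Community College District: $233,735.71 × 0.00135 = $315.5432085
Sable Creek Township: $233,735.71 × 0.00346 = $808.7255566
City of Wrenford: $233,735.71 × 0.00482 = $1,126.6061222
Kemper USD: $233,735.71 × 0.01765 = $4,125.4352815
Total = $315.5432085 + $808.7255566 + $1,126.6061222 + $4,125.4352815 = $6,376.3101688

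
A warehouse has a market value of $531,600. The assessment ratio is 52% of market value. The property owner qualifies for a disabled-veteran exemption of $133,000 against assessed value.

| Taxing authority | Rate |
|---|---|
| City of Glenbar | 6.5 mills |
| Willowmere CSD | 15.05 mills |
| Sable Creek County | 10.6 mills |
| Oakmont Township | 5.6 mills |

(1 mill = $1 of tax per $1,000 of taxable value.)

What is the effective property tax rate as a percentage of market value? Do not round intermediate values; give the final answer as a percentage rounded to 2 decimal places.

Assessed value = $531,600 × 0.52 = $276,432
Taxable value = $276,432 − $133,000 = $143,432
City of Glenbar: $143,432 × 0.0065 = $932.308
Willowmere CSD: $143,432 × 0.01505 = $2,158.6516
Sable Creek County: $143,432 × 0.0106 = $1,520.3792
Oakmont Township: $143,432 × 0.0056 = $803.2192
Total tax = $5,414.558
Effective rate = $5,414.558 ÷ $531,600 = 1.02% of market value

1.02%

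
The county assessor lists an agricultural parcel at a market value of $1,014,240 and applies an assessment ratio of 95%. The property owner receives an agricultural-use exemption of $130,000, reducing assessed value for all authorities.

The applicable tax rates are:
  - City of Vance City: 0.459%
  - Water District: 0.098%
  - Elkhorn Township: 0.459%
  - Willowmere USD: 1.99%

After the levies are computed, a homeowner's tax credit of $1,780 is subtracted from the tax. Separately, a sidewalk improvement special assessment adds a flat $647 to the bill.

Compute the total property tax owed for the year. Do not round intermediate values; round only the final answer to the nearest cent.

$23,922.85

Assessed value = $1,014,240 × 0.95 = $963,528
Taxable value = $963,528 − $130,000 = $833,528
City of Vance City: $833,528 × 0.00459 = $3,825.89352
Water District: $833,528 × 0.00098 = $816.85744
Elkhorn Township: $833,528 × 0.00459 = $3,825.89352
Willowmere USD: $833,528 × 0.0199 = $16,587.2072
Levies subtotal = $25,055.85168
After credit = $25,055.85168 − $1,780 = $23,275.85168
Total = $23,275.85168 + $647 = $23,922.85168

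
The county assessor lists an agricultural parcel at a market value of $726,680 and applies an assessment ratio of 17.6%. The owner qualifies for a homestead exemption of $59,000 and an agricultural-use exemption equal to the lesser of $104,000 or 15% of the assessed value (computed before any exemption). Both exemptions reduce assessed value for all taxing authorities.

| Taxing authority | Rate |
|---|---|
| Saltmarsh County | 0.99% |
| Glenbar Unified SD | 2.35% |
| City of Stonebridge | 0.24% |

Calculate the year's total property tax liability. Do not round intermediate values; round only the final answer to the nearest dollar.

Assessed value = $726,680 × 0.176 = $127,895.68
Agricultural-use exemption = min($104,000, 15% × $127,895.68) = min($104,000, $19,184.352) = $19,184.352 (percentage binds)
Taxable value = $127,895.68 − $59,000 − $19,184.352 = $49,711.328
Saltmarsh County: $49,711.328 × 0.0099 = $492.1421472
Glenbar Unified SD: $49,711.328 × 0.0235 = $1,168.216208
City of Stonebridge: $49,711.328 × 0.0024 = $119.3071872
Total = $1,779.6655424

$1,780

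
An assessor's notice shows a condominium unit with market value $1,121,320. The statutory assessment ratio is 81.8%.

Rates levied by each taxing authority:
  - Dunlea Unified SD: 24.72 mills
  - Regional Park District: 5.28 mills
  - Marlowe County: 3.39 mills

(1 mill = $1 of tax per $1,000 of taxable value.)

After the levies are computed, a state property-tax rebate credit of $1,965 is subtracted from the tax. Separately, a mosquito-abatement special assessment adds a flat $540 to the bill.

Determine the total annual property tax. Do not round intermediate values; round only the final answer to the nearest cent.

$29,201.64

Assessed value = $1,121,320 × 0.818 = $917,239.76
Dunlea Unified SD: $917,239.76 × 0.02472 = $22,674.1668672
Regional Park District: $917,239.76 × 0.00528 = $4,843.0259328
Marlowe County: $917,239.76 × 0.00339 = $3,109.4427864
Levies subtotal = $30,626.6355864
After credit = $30,626.6355864 − $1,965 = $28,661.6355864
Total = $28,661.6355864 + $540 = $29,201.6355864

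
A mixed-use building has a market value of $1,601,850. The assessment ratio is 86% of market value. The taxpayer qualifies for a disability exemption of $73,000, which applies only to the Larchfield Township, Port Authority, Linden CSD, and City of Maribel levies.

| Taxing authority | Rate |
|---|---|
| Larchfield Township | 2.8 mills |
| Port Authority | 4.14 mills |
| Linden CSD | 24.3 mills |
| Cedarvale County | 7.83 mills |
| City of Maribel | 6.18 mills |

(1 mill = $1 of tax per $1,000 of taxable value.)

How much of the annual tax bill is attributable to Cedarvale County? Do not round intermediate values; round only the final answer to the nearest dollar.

Assessed value = $1,601,850 × 0.86 = $1,377,591
Cedarvale County taxable value = $1,377,591 (exemption does not apply)
Cedarvale County levy = $1,377,591 × 0.00783 = $10,786.53753

$10,787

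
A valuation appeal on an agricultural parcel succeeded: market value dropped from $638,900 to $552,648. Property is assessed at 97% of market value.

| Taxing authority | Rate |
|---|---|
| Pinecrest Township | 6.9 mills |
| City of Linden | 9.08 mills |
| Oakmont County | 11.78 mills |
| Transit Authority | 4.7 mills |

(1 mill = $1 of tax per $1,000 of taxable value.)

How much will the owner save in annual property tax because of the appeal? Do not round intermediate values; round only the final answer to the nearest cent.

Old assessed value = $638,900 × 0.97 = $619,733
New assessed value = $552,648 × 0.97 = $536,068.56
Combined rate = 0.0069 + 0.00908 + 0.01178 + 0.0047 = 0.03246
Old tax = $619,733 × 0.03246 = $20,116.53318
New tax = $536,068.56 × 0.03246 = $17,400.7854576
Reduction = $20,116.53318 − $17,400.7854576 = $2,715.7477224

$2,715.75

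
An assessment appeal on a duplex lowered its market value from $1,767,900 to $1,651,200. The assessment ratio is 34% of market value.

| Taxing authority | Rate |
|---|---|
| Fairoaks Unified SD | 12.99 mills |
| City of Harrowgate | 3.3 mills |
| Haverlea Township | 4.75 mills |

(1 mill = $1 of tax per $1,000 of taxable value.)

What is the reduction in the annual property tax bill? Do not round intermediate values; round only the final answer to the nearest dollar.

Old assessed value = $1,767,900 × 0.34 = $601,086
New assessed value = $1,651,200 × 0.34 = $561,408
Combined rate = 0.01299 + 0.0033 + 0.00475 = 0.02104
Old tax = $601,086 × 0.02104 = $12,646.84944
New tax = $561,408 × 0.02104 = $11,812.02432
Reduction = $12,646.84944 − $11,812.02432 = $834.82512

$835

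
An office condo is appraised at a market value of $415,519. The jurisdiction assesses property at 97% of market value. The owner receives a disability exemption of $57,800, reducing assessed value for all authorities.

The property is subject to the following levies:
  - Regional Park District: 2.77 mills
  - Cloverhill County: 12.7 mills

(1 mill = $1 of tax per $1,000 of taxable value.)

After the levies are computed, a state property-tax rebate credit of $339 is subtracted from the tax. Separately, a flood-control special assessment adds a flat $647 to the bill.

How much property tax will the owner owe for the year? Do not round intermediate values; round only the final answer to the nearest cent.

$5,649.07

Assessed value = $415,519 × 0.97 = $403,053.43
Taxable value = $403,053.43 − $57,800 = $345,253.43
Regional Park District: $345,253.43 × 0.00277 = $956.3520011
Cloverhill County: $345,253.43 × 0.0127 = $4,384.718561
Levies subtotal = $5,341.0705621
After credit = $5,341.0705621 − $339 = $5,002.0705621
Total = $5,002.0705621 + $647 = $5,649.0705621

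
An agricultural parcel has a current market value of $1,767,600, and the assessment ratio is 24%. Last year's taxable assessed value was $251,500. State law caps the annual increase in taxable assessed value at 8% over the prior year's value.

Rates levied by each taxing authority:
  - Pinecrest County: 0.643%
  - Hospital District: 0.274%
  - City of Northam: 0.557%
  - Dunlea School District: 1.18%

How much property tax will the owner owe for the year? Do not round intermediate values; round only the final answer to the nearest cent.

$7,208.79

Uncapped assessed value = $1,767,600 × 0.24 = $424,224
Cap limit = $251,500 × 1.08 = $271,620
Taxable assessed value = min($424,224, $271,620) = $271,620 (cap binds)
Pinecrest County: $271,620 × 0.00643 = $1,746.5166
Hospital District: $271,620 × 0.00274 = $744.2388
City of Northam: $271,620 × 0.00557 = $1,512.9234
Dunlea School District: $271,620 × 0.0118 = $3,205.116
Total = $7,208.7948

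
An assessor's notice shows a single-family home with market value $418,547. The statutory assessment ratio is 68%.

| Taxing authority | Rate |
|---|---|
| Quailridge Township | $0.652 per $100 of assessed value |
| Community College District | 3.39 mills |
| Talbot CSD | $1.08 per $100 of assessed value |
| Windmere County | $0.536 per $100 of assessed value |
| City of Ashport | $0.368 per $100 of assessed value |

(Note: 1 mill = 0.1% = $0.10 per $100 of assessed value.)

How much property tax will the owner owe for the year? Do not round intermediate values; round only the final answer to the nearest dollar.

$8,467

Assessed value = $418,547 × 0.68 = $284,611.96
Quailridge Township: $284,611.96 × 0.00652 = $1,855.6699792
Community College District: $284,611.96 × 0.00339 = $964.8345444
Talbot CSD: $284,611.96 × 0.0108 = $3,073.809168
Windmere County: $284,611.96 × 0.00536 = $1,525.5201056
City of Ashport: $284,611.96 × 0.00368 = $1,047.3720128
Total = $8,467.20581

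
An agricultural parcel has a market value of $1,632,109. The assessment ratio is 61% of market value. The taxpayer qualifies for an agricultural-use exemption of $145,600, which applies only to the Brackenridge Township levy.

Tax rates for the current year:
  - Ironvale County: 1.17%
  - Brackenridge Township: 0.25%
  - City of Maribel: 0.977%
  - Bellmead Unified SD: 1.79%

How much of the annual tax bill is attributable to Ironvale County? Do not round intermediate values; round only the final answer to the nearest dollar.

$11,648

Assessed value = $1,632,109 × 0.61 = $995,586.49
Ironvale County taxable value = $995,586.49 (exemption does not apply)
Ironvale County levy = $995,586.49 × 0.0117 = $11,648.361933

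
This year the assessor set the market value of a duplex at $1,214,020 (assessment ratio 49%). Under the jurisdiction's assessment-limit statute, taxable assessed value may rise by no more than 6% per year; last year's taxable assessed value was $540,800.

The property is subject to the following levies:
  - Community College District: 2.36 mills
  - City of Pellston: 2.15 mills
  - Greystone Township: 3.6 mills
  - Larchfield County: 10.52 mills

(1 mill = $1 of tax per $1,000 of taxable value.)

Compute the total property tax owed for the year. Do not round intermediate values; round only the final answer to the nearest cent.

$10,679.61

Uncapped assessed value = $1,214,020 × 0.49 = $594,869.8
Cap limit = $540,800 × 1.06 = $573,248
Taxable assessed value = min($594,869.8, $573,248) = $573,248 (cap binds)
Community College District: $573,248 × 0.00236 = $1,352.86528
City of Pellston: $573,248 × 0.00215 = $1,232.4832
Greystone Township: $573,248 × 0.0036 = $2,063.6928
Larchfield County: $573,248 × 0.01052 = $6,030.56896
Total = $10,679.61024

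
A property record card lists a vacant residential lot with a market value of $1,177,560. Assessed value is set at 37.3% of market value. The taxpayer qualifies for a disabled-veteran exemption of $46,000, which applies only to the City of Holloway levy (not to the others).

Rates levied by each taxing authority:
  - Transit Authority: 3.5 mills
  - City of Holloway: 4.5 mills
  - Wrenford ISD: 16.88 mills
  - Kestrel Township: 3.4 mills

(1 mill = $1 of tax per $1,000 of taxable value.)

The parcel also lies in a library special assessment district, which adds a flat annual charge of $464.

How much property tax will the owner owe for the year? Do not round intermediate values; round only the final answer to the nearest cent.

$12,678.42

Assessed value = $1,177,560 × 0.373 = $439,229.88
Transit Authority: $439,229.88 × 0.0035 = $1,537.30458
City of Holloway: ($439,229.88 − $46,000) × 0.0045 = $393,229.88 × 0.0045 = $1,769.53446
Wrenford ISD: $439,229.88 × 0.01688 = $7,414.2003744
Kestrel Township: $439,229.88 × 0.0034 = $1,493.381592
Levies subtotal = $12,214.4210064
Total = $12,214.4210064 + $464 = $12,678.4210064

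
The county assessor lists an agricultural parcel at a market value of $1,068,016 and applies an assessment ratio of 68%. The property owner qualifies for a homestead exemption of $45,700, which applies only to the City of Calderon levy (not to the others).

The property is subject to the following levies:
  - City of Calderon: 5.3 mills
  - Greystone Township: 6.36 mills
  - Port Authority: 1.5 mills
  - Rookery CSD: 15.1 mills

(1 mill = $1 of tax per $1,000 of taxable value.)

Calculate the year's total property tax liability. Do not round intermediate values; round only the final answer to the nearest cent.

$20,281.64

Assessed value = $1,068,016 × 0.68 = $726,250.88
City of Calderon: ($726,250.88 − $45,700) × 0.0053 = $680,550.88 × 0.0053 = $3,606.919664
Greystone Township: $726,250.88 × 0.00636 = $4,618.9555968
Port Authority: $726,250.88 × 0.0015 = $1,089.37632
Rookery CSD: $726,250.88 × 0.0151 = $10,966.388288
Total = $20,281.6398688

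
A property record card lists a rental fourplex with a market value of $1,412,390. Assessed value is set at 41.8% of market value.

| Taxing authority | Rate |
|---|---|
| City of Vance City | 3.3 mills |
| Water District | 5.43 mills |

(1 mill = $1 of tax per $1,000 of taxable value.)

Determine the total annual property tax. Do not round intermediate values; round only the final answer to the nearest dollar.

Assessed value = $1,412,390 × 0.418 = $590,379.02
City of Vance City: $590,379.02 × 0.0033 = $1,948.250766
Water District: $590,379.02 × 0.00543 = $3,205.7580786
Total = $1,948.250766 + $3,205.7580786 = $5,154.0088446

$5,154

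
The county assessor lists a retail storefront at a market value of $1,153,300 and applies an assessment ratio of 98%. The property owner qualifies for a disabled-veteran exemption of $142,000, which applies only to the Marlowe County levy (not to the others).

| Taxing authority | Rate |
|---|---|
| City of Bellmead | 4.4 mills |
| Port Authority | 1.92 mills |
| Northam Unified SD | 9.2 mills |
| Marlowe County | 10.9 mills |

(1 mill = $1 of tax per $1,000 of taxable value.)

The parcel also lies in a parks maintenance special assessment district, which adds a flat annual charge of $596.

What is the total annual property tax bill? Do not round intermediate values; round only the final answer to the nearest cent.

$28,908.98

Assessed value = $1,153,300 × 0.98 = $1,130,234
City of Bellmead: $1,130,234 × 0.0044 = $4,973.0296
Port Authority: $1,130,234 × 0.00192 = $2,170.04928
Northam Unified SD: $1,130,234 × 0.0092 = $10,398.1528
Marlowe County: ($1,130,234 − $142,000) × 0.0109 = $988,234 × 0.0109 = $10,771.7506
Levies subtotal = $28,312.98228
Total = $28,312.98228 + $596 = $28,908.98228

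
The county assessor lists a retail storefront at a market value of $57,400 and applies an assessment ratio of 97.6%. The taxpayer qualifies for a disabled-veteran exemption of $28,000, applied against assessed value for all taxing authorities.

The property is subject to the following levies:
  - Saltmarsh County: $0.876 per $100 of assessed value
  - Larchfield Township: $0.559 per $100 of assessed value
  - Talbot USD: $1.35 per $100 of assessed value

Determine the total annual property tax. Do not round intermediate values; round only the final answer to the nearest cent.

$780.42

Assessed value = $57,400 × 0.976 = $56,022.4
Taxable value = $56,022.4 − $28,000 = $28,022.4
Saltmarsh County: $28,022.4 × 0.00876 = $245.476224
Larchfield Township: $28,022.4 × 0.00559 = $156.645216
Talbot USD: $28,022.4 × 0.0135 = $378.3024
Total = $245.476224 + $156.645216 + $378.3024 = $780.42384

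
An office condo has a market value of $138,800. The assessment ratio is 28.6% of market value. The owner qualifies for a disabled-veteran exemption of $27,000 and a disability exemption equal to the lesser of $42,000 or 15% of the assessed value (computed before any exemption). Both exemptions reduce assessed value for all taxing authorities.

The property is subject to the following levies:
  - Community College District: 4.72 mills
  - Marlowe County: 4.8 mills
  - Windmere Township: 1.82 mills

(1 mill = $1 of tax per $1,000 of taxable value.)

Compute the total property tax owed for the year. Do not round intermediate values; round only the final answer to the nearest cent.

Assessed value = $138,800 × 0.286 = $39,696.8
Disability exemption = min($42,000, 15% × $39,696.8) = min($42,000, $5,954.52) = $5,954.52 (percentage binds)
Taxable value = $39,696.8 − $27,000 − $5,954.52 = $6,742.28
Community College District: $6,742.28 × 0.00472 = $31.8235616
Marlowe County: $6,742.28 × 0.0048 = $32.362944
Windmere Township: $6,742.28 × 0.00182 = $12.2709496
Total = $76.4574552

$76.46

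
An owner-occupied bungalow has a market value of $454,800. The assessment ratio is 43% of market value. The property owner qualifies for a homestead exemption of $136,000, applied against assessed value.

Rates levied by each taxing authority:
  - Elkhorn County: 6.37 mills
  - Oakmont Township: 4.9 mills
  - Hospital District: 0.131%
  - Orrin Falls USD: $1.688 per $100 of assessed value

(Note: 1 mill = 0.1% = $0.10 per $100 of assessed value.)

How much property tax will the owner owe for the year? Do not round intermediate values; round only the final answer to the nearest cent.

Assessed value = $454,800 × 0.43 = $195,564
Taxable value = $195,564 − $136,000 = $59,564
Elkhorn County: $59,564 × 0.00637 = $379.42268
Oakmont Township: $59,564 × 0.0049 = $291.8636
Hospital District: $59,564 × 0.00131 = $78.02884
Orrin Falls USD: $59,564 × 0.01688 = $1,005.44032
Total = $1,754.75544

$1,754.76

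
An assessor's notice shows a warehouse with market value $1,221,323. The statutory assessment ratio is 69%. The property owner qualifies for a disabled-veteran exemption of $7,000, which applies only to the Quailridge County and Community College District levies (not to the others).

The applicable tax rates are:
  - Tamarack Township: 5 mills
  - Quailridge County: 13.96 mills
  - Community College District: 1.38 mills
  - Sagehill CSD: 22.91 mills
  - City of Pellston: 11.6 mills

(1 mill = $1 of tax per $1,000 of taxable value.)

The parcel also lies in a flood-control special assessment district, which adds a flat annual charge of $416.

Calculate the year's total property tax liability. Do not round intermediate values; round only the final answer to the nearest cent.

Assessed value = $1,221,323 × 0.69 = $842,712.87
Tamarack Township: $842,712.87 × 0.005 = $4,213.56435
Quailridge County: ($842,712.87 − $7,000) × 0.01396 = $835,712.87 × 0.01396 = $11,666.5516652
Community College District: ($842,712.87 − $7,000) × 0.00138 = $835,712.87 × 0.00138 = $1,153.2837606
Sagehill CSD: $842,712.87 × 0.02291 = $19,306.5518517
City of Pellston: $842,712.87 × 0.0116 = $9,775.469292
Levies subtotal = $46,115.4209195
Total = $46,115.4209195 + $416 = $46,531.4209195

$46,531.42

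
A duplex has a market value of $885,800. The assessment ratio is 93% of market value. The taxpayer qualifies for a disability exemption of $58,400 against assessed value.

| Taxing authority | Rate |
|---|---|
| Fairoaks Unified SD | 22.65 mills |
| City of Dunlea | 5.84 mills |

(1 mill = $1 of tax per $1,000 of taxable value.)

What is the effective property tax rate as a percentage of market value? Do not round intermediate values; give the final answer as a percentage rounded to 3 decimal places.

2.462%

Assessed value = $885,800 × 0.93 = $823,794
Taxable value = $823,794 − $58,400 = $765,394
Fairoaks Unified SD: $765,394 × 0.02265 = $17,336.1741
City of Dunlea: $765,394 × 0.00584 = $4,469.90096
Total tax = $21,806.07506
Effective rate = $21,806.07506 ÷ $885,800 = 2.462% of market value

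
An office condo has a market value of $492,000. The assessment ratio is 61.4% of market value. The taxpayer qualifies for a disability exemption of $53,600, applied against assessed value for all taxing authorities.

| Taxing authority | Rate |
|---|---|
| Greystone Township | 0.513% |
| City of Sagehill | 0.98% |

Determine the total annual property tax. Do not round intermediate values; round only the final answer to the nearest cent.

$3,709.93

Assessed value = $492,000 × 0.614 = $302,088
Taxable value = $302,088 − $53,600 = $248,488
Greystone Township: $248,488 × 0.00513 = $1,274.74344
City of Sagehill: $248,488 × 0.0098 = $2,435.1824
Total = $1,274.74344 + $2,435.1824 = $3,709.92584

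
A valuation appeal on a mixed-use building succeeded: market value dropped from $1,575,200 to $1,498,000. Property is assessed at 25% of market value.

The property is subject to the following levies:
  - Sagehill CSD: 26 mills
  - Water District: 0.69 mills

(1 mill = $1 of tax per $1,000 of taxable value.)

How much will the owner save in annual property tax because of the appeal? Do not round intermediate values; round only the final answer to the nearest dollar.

Old assessed value = $1,575,200 × 0.25 = $393,800
New assessed value = $1,498,000 × 0.25 = $374,500
Combined rate = 0.026 + 0.00069 = 0.02669
Old tax = $393,800 × 0.02669 = $10,510.522
New tax = $374,500 × 0.02669 = $9,995.405
Reduction = $10,510.522 − $9,995.405 = $515.117

$515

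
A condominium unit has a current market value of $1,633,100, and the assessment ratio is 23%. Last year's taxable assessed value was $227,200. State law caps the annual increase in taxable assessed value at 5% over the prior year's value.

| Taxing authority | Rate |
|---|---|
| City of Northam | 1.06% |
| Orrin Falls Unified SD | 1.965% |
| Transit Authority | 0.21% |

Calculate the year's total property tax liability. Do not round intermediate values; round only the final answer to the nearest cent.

Uncapped assessed value = $1,633,100 × 0.23 = $375,613
Cap limit = $227,200 × 1.05 = $238,560
Taxable assessed value = min($375,613, $238,560) = $238,560 (cap binds)
City of Northam: $238,560 × 0.0106 = $2,528.736
Orrin Falls Unified SD: $238,560 × 0.01965 = $4,687.704
Transit Authority: $238,560 × 0.0021 = $500.976
Total = $7,717.416

$7,717.42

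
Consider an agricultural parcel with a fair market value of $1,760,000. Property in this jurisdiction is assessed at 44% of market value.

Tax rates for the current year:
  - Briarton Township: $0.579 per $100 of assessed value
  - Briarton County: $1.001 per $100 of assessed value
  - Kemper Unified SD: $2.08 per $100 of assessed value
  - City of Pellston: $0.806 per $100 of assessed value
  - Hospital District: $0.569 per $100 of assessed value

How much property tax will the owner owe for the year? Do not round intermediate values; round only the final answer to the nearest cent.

$38,991.04

Assessed value = $1,760,000 × 0.44 = $774,400
Briarton Township: $774,400 × 0.00579 = $4,483.776
Briarton County: $774,400 × 0.01001 = $7,751.744
Kemper Unified SD: $774,400 × 0.0208 = $16,107.52
City of Pellston: $774,400 × 0.00806 = $6,241.664
Hospital District: $774,400 × 0.00569 = $4,406.336
Total = $4,483.776 + $7,751.744 + $16,107.52 + $6,241.664 + $4,406.336 = $38,991.04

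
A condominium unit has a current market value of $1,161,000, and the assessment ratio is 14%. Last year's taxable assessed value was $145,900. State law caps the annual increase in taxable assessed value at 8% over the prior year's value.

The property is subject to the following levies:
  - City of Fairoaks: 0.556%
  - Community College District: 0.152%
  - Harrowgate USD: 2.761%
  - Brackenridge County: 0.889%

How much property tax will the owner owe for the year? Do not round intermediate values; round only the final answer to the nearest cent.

$6,866.99

Uncapped assessed value = $1,161,000 × 0.14 = $162,540
Cap limit = $145,900 × 1.08 = $157,572
Taxable assessed value = min($162,540, $157,572) = $157,572 (cap binds)
City of Fairoaks: $157,572 × 0.00556 = $876.10032
Community College District: $157,572 × 0.00152 = $239.50944
Harrowgate USD: $157,572 × 0.02761 = $4,350.56292
Brackenridge County: $157,572 × 0.00889 = $1,400.81508
Total = $6,866.98776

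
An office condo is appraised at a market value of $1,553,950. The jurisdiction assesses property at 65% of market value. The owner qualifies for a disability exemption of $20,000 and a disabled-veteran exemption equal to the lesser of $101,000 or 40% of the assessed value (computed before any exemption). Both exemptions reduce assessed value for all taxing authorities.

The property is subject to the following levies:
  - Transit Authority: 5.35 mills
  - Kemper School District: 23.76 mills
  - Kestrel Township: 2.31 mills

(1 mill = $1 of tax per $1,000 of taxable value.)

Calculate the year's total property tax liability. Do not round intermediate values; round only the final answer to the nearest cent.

$27,934.50

Assessed value = $1,553,950 × 0.65 = $1,010,067.5
Disabled-veteran exemption = min($101,000, 40% × $1,010,067.5) = min($101,000, $404,027) = $101,000 (dollar cap binds)
Taxable value = $1,010,067.5 − $20,000 − $101,000 = $889,067.5
Transit Authority: $889,067.5 × 0.00535 = $4,756.511125
Kemper School District: $889,067.5 × 0.02376 = $21,124.2438
Kestrel Township: $889,067.5 × 0.00231 = $2,053.745925
Total = $27,934.50085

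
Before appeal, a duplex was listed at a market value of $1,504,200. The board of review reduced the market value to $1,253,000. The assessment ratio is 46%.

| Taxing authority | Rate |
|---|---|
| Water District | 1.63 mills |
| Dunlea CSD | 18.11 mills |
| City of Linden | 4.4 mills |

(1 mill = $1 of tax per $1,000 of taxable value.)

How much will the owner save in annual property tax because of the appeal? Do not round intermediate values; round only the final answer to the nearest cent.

$2,789.43

Old assessed value = $1,504,200 × 0.46 = $691,932
New assessed value = $1,253,000 × 0.46 = $576,380
Combined rate = 0.00163 + 0.01811 + 0.0044 = 0.02414
Old tax = $691,932 × 0.02414 = $16,703.23848
New tax = $576,380 × 0.02414 = $13,913.8132
Reduction = $16,703.23848 − $13,913.8132 = $2,789.42528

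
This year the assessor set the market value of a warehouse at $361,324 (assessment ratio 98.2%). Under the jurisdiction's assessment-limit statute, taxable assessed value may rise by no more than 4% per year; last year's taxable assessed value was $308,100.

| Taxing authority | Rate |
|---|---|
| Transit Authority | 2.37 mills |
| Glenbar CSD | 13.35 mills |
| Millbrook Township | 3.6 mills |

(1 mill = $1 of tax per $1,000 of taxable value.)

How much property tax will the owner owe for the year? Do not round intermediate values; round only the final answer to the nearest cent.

$6,190.59

Uncapped assessed value = $361,324 × 0.982 = $354,820.168
Cap limit = $308,100 × 1.04 = $320,424
Taxable assessed value = min($354,820.168, $320,424) = $320,424 (cap binds)
Transit Authority: $320,424 × 0.00237 = $759.40488
Glenbar CSD: $320,424 × 0.01335 = $4,277.6604
Millbrook Township: $320,424 × 0.0036 = $1,153.5264
Total = $6,190.59168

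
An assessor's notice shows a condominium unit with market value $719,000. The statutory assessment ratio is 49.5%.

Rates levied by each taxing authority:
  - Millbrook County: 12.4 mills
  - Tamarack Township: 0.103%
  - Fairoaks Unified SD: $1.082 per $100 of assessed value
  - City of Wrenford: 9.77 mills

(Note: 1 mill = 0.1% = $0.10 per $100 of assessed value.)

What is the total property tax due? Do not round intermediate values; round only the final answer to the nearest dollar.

Assessed value = $719,000 × 0.495 = $355,905
Millbrook County: $355,905 × 0.0124 = $4,413.222
Tamarack Township: $355,905 × 0.00103 = $366.58215
Fairoaks Unified SD: $355,905 × 0.01082 = $3,850.8921
City of Wrenford: $355,905 × 0.00977 = $3,477.19185
Total = $12,107.8881

$12,108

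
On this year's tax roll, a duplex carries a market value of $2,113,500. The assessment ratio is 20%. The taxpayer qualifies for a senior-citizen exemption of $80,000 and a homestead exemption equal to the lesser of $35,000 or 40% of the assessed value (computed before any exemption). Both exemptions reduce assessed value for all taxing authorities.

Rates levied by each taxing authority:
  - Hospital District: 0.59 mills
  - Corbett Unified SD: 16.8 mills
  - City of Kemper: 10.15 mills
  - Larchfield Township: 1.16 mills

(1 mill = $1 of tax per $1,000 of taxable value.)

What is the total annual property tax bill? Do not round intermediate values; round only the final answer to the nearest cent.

$8,830.99

Assessed value = $2,113,500 × 0.2 = $422,700
Homestead exemption = min($35,000, 40% × $422,700) = min($35,000, $169,080) = $35,000 (dollar cap binds)
Taxable value = $422,700 − $80,000 − $35,000 = $307,700
Hospital District: $307,700 × 0.00059 = $181.543
Corbett Unified SD: $307,700 × 0.0168 = $5,169.36
City of Kemper: $307,700 × 0.01015 = $3,123.155
Larchfield Township: $307,700 × 0.00116 = $356.932
Total = $8,830.99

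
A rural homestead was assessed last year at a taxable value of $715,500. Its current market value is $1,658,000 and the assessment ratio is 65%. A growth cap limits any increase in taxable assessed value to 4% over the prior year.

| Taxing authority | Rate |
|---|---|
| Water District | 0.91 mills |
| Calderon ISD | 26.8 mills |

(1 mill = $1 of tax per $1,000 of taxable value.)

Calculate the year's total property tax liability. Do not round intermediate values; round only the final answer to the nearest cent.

$20,619.57

Uncapped assessed value = $1,658,000 × 0.65 = $1,077,700
Cap limit = $715,500 × 1.04 = $744,120
Taxable assessed value = min($1,077,700, $744,120) = $744,120 (cap binds)
Water District: $744,120 × 0.00091 = $677.1492
Calderon ISD: $744,120 × 0.0268 = $19,942.416
Total = $20,619.5652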